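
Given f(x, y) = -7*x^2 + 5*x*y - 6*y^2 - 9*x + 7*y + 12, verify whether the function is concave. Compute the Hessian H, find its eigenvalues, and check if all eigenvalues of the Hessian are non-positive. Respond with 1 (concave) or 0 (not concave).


The Hessian of f(x,y) = -7*x^2 + 5*x*y - 6*y^2 - 9*x + 7*y + 12 is:
H = [[-14, 5], [5, -12]]
Trace = -14 - 12 = -26
Determinant = -14*-12 - (5)^2 = 143
Discriminant = (-26)^2 - 4*143 = 104.0
Eigenvalues: lambda_1 = -18.099, lambda_2 = -7.901
The function is concave.

1


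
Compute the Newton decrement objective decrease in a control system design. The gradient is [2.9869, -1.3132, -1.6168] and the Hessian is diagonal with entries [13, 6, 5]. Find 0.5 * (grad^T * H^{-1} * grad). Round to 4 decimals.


Step 1: H is diagonal, so H^(-1) * g = [0.2298, -0.2189, -0.3234].
Step 2: g^T H^(-1) g = sum_i g_i^2 / H_ii
  = (2.9869)^2/13 + (-1.3132)^2/6 + (-1.6168)^2/5
  = 0.6863 + 0.2874 + 0.5228 = 1.4965
Step 3: Objective decrease = 0.5 * g^T H^(-1) g = 0.7482


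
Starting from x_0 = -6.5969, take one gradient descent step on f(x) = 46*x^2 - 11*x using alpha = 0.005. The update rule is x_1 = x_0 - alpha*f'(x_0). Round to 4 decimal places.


We compute the gradient at x_0 and apply the update.
f'(x) = 92*x - 11
f'(-6.5969) = 92*-6.5969 - 11 = -617.9148
x_1 = -6.5969 - 0.005*-617.9148 = -3.5073


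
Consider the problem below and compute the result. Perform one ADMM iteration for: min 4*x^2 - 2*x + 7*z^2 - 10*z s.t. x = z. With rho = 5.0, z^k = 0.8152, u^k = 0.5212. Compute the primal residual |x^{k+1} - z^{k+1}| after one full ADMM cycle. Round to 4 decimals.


ADMM iteration with rho = 5.0, z^k = 0.8152, u^k = 0.5212
Step 1: x-update.
Minimize 4*x^2 - 2*x + (5.0/2)*(x - 0.8152 + 0.5212)^2
FOC: (2*4 + 5.0)*x = 2 + 5.0*(0.8152 - 0.5212)
x^{k+1} = 0.2669
Step 2: z-update.
Minimize 7*z^2 - 10*z + (5.0/2)*(0.2669 - z + 0.5212)^2
FOC: (2*7 + 5.0)*z = 10 + 5.0*(0.2669 + 0.5212)
z^{k+1} = 0.7337
Step 3: u-update.
u^{k+1} = 0.5212 + 0.2669 - 0.7337 = 0.0544
Step 4: Primal residual = |0.2669 - 0.7337| = 0.4668


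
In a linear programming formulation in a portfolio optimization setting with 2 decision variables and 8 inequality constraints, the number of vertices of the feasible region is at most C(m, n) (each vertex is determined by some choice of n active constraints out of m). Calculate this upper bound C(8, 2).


Each vertex corresponds to some choice of n active constraints out of m, so the number of vertices is at most C(m, n) = m! / (n!(m-n)!).
m = 8, n = 2
Numerator: 8 * 7
Denominator: 2! = 2
C(8, 2) = 28


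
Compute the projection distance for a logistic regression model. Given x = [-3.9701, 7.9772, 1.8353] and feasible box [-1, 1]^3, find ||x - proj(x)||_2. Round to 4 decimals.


Project each component onto [-1, 1].
clip(-3.9701) = -1.0, clip(7.9772) = 1.0, clip(1.8353) = 1.0
Projection = [-1.0, 1.0, 1.0]
Squared diffs: [8.8215, 48.6813, 0.6977]
Distance = sqrt(58.2005) = 7.6289


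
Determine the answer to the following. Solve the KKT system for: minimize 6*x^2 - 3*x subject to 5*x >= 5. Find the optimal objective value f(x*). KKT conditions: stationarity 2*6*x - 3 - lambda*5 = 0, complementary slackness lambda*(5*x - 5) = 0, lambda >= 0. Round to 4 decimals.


Step 1: Try lambda = 0 (constraint inactive).
x_unc = 3/(2*6) = 0.25
Check: 5*0.25 = 1.25 < 5 -- violated!
Step 2: Constraint must be active: 5*x = 5
x* = 5/5 = 1.0
lambda = (2*6*1.0 - 3)/5 = 1.8
Step 3: Compute optimal value.
f(x*) = 6*1.0^2 - 3*1.0 = 3.0


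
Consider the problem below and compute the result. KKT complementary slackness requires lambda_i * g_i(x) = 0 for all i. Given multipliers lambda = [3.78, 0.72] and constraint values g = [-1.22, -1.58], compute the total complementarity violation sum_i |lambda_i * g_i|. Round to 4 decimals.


KKT complementary slackness check:
lambda_1 * g_1 = 3.78 * -1.22 = -4.6116
lambda_2 * g_2 = 0.72 * -1.58 = -1.1376
Total violation = 4.6116 + 1.1376 = 5.7492


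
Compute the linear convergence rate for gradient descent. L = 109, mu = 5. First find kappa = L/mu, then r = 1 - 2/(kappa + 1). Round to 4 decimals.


Step 1: Compute the condition number.
kappa = L/mu = 109/5 = 21.8
Step 2: Compute the convergence rate.
r = 1 - 2/(kappa + 1) = 1 - 2*mu/(L + mu) = (L - mu)/(L + mu) = 104/114 = 0.9123


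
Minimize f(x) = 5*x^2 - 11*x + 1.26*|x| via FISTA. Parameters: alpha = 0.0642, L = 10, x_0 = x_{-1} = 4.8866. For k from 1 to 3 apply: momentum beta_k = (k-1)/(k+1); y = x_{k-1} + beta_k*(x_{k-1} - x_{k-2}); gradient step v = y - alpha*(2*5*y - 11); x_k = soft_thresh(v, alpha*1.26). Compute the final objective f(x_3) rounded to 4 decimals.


FISTA on f(x) = 5*x^2 - 11*x + 1.26*|x|
L = 10, alpha = 0.0642
Iteration 1: beta = 0.0, y = 4.8866 + 0.0*(4.8866 - 4.8866) = 4.8866
  grad(y) = 37.866, v = y - alpha*grad = 2.4556
  prox(v) = soft_thresh(2.4556, 0.0809) = 2.3747
Iteration 2: beta = 0.3333, y = 2.3747 + 0.3333*(2.3747 - 4.8866) = 1.5374
  grad(y) = 4.3741, v = y - alpha*grad = 1.2566
  prox(v) = soft_thresh(1.2566, 0.0809) = 1.1757
Iteration 3: beta = 0.5, y = 1.1757 + 0.5*(1.1757 - 2.3747) = 0.5762
  grad(y) = -5.238, v = y - alpha*grad = 0.9125
  prox(v) = soft_thresh(0.9125, 0.0809) = 0.8316
f(x_3) = 5*0.8316^2 - 11*0.8316 + 1.26*|0.8316| = -4.642


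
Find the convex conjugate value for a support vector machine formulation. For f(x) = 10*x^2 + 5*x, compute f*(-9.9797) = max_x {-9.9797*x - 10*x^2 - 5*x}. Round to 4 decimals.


f*(y) = sup_x {y*x - a*x^2 - b*x} = sup_x {(y-b)*x - a*x^2}
FOC: (y - b) - 2a*x = 0 => x* = (y - b)/(2a)
x* = (-9.9797 - 5)/(2*10) = -0.749
f*(-9.9797) = (y-b)^2/(4a) = (-9.9797 - 5)^2/(4*10)
= 224.3914/40 = 5.6098


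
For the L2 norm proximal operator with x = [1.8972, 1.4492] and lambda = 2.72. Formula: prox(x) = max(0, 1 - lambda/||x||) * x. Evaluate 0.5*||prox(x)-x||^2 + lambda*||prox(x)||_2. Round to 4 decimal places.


Step 1: Compute ||x||.
||x|| = 2.3874
Step 2: Compute scaling factor.
scale = max(0, 1 - 2.72/2.3874) = 0.0
Step 3: prox(x) = [0.0, 0.0]
||prox(x)|| = 0.0
Step 4: Proximal objective.
0.5*||prox-x||^2 = 2.8498
lambda*||prox|| = 0.0
Total = 2.8498


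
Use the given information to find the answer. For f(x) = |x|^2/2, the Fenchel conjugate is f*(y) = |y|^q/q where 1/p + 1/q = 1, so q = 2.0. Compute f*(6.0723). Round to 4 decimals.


The conjugate exponent q satisfies 1/p + 1/q = 1.
p = 2, so q = 2/(2 - 1) = 2.0
|y|^q = 6.0723^2.0 = 36.8728
f*(6.0723) = 36.8728 / 2.0 = 18.4364


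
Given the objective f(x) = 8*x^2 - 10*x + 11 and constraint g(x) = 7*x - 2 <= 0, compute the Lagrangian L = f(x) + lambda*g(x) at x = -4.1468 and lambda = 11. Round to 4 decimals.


Step 1: Evaluate f(x).
f(-4.1468) = 8*(-4.1468)^2 - 10*(-4.1468) + 11 = 190.0356
Step 2: Evaluate g(x).
g(-4.1468) = 7*-4.1468 - 2 = -31.0276
Step 3: Compute Lagrangian.
L = 190.0356 + 11*-31.0276 = -151.268


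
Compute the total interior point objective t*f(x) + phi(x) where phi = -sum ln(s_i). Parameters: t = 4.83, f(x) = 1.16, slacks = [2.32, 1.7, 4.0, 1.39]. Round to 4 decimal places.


Step 1: Compute log-barrier.
ln values: [0.8416, 0.5306, 1.3863, 0.3293]
phi = -(0.8416 + 0.5306 + 1.3863 + 0.3293) = -3.0878
Step 2: Compute augmented objective.
t*f(x) = 4.83*1.16 = 5.6028
Total = 5.6028 - 3.0878 = 2.515


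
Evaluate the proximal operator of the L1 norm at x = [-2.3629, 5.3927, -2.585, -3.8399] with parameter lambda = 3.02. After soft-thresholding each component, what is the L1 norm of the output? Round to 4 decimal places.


Soft-thresholding with lambda = 3.02:
prox(-2.3629) = sign(-2.3629)*max(|-2.3629| - 3.02, 0) = 0.0
prox(5.3927) = sign(5.3927)*max(|5.3927| - 3.02, 0) = 2.3727
prox(-2.585) = sign(-2.585)*max(|-2.585| - 3.02, 0) = 0.0
prox(-3.8399) = sign(-3.8399)*max(|-3.8399| - 3.02, 0) = -0.8199
prox(x) = [0.0, 2.3727, 0.0, -0.8199]
||prox(x)||_1 = 0.0 + 2.3727 + 0.0 + 0.8199 = 3.1926


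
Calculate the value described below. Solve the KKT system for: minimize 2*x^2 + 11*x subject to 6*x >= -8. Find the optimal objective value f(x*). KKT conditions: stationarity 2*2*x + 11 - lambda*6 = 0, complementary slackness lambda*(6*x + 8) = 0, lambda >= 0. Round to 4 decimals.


Step 1: Try lambda = 0 (constraint inactive).
x_unc = -11/(2*2) = -2.75
Check: 6*-2.75 = -16.5 < -8 -- violated!
Step 2: Constraint must be active: 6*x = -8
x* = -8/6 = -4/3 = -1.3333 (rounded; the exact value -4/3 is used below)
lambda = (2*2*(-4/3) + 11)/6 = 0.9444
Step 3: Compute optimal value.
f(x*) = 2*(-4/3)^2 + 11*(-4/3) = -11.1111


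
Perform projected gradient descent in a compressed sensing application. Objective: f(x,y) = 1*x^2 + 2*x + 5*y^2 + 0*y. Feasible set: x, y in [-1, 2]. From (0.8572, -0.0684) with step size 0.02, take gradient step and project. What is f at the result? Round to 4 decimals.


Step 1: Compute gradient at (0.8572, -0.0684).
grad_x = 2*1*0.8572 + 2 = 3.7144
grad_y = 2*5*-0.0684 + 0 = -0.684
Step 2: Gradient step.
x_raw = 0.8572 - 0.02*3.7144 = 0.7829
y_raw = -0.0684 - 0.02*-0.684 = -0.0547
Step 3: Project onto [-1, 2].
x_proj = clip(0.7829) = 0.7829
y_proj = clip(-0.0547) = -0.0547
Step 4: Evaluate f.
f(0.7829, -0.0547) = 2.1937


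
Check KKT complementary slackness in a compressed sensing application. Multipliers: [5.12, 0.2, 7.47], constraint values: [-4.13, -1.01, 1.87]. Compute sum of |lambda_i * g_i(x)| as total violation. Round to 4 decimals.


KKT complementary slackness check:
lambda_1 * g_1 = 5.12 * -4.13 = -21.1456
lambda_2 * g_2 = 0.2 * -1.01 = -0.202
lambda_3 * g_3 = 7.47 * 1.87 = 13.9689
Total violation = 21.1456 + 0.202 + 13.9689 = 35.3165


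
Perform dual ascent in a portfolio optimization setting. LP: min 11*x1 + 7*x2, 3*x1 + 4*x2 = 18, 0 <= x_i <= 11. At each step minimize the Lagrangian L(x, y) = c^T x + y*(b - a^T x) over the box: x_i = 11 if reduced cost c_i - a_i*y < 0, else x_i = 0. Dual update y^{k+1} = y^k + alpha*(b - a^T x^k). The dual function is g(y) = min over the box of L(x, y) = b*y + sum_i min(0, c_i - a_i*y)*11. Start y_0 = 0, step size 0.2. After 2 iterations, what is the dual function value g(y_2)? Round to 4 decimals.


Dual ascent for LP: min 11*x1 + 7*x2, 3*x1 + 4*x2 = 18, 0 <= x_i <= 11
Step 1: y^k = 0.0, reduced costs: (11.0, 7.0)
  x^k = (0.0, 0.0), subgradient = b - a^T x = 18.0
  y^{k+1} = 0.0 + 0.2*18.0 = 3.6
Step 2: y^k = 3.6, reduced costs: (0.2, -7.4)
  x^k = (0.0, 11.0), subgradient = b - a^T x = -26.0
  y^{k+1} = 3.6 + 0.2*-26.0 = -1.6
Dual objective at y_2 = -1.6: reduced costs (15.8, 13.4), box minimizer x = (0.0, 0.0)
g(y_2) = b*y + (c1 - a1*y)*x1 + (c2 - a2*y)*x2 = 18*(-1.6) + 15.8*0.0 + 13.4*0.0 = -28.8 + 0.0 + 0.0 = -28.8


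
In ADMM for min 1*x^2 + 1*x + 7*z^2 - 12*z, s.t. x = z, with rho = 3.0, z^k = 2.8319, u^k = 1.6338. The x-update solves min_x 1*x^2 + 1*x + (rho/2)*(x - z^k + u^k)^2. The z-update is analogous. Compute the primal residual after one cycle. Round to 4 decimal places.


ADMM iteration with rho = 3.0, z^k = 2.8319, u^k = 1.6338
Step 1: x-update.
Minimize 1*x^2 + 1*x + (3.0/2)*(x - 2.8319 + 1.6338)^2
FOC: (2*1 + 3.0)*x = -1 + 3.0*(2.8319 - 1.6338)
x^{k+1} = 0.5189
Step 2: z-update.
Minimize 7*z^2 - 12*z + (3.0/2)*(0.5189 - z + 1.6338)^2
FOC: (2*7 + 3.0)*z = 12 + 3.0*(0.5189 + 1.6338)
z^{k+1} = 1.0858
Step 3: u-update.
u^{k+1} = 1.6338 + 0.5189 - 1.0858 = 1.0669
Step 4: Primal residual = |0.5189 - 1.0858| = 0.5669


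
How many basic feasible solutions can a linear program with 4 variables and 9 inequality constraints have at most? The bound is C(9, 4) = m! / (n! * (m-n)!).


Each vertex corresponds to some choice of n active constraints out of m, so the number of vertices is at most C(m, n) = m! / (n!(m-n)!).
m = 9, n = 4
Numerator: 9 * 8 * 7 * 6
Denominator: 4! = 24
C(9, 4) = 126


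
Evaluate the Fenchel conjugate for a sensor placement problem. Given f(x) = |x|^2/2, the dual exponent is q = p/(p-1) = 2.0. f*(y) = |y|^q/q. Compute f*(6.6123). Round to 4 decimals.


The conjugate exponent q satisfies 1/p + 1/q = 1.
p = 2, so q = 2/(2 - 1) = 2.0
|y|^q = 6.6123^2.0 = 43.7225
f*(6.6123) = 43.7225 / 2.0 = 21.8613


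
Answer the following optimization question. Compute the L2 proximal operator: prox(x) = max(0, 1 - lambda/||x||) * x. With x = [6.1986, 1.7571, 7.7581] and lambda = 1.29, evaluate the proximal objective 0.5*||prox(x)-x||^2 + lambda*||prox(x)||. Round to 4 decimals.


Step 1: Compute ||x||.
||x|| = 10.0846
Step 2: Compute scaling factor.
scale = max(0, 1 - 1.29/10.0846) = 0.8721
Step 3: prox(x) = [5.4057, 1.5323, 6.7657]
||prox(x)|| = 8.7946
Step 4: Proximal objective.
0.5*||prox-x||^2 = 0.8321
lambda*||prox|| = 11.345
Total = 12.177


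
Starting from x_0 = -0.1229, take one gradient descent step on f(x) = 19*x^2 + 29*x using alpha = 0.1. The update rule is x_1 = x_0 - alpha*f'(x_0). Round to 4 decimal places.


We compute the gradient at x_0 and apply the update.
f'(x) = 38*x + 29
f'(-0.1229) = 38*-0.1229 + 29 = 24.3298
x_1 = -0.1229 - 0.1*24.3298 = -2.5559


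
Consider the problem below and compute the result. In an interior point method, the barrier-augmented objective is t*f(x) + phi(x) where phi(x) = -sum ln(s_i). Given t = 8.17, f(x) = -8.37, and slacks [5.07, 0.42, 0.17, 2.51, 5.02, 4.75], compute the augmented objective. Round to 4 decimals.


Step 1: Compute log-barrier.
ln values: [1.6233, -0.8675, -1.772, 0.9203, 1.6134, 1.5581]
phi = -(1.6233 - 0.8675 - 1.772 + 0.9203 + 1.6134 + 1.5581) = -3.0757
Step 2: Compute augmented objective.
t*f(x) = 8.17*-8.37 = -68.3829
Total = -68.3829 - 3.0757 = -71.4586


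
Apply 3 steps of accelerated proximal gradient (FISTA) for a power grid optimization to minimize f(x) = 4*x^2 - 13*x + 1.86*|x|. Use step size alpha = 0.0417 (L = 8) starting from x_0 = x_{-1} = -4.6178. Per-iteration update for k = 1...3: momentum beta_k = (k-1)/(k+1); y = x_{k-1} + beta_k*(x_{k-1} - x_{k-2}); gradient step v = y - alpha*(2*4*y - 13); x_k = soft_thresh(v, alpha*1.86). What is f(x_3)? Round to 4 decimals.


FISTA on f(x) = 4*x^2 - 13*x + 1.86*|x|
L = 8, alpha = 0.0417
Iteration 1: beta = 0.0, y = -4.6178 + 0.0*(-4.6178 + 4.6178) = -4.6178
  grad(y) = -49.9424, v = y - alpha*grad = -2.5352
  prox(v) = soft_thresh(-2.5352, 0.0776) = -2.4576
Iteration 2: beta = 0.3333, y = -2.4576 + 0.3333*(-2.4576 + 4.6178) = -1.7376
  grad(y) = -26.9007, v = y - alpha*grad = -0.6158
  prox(v) = soft_thresh(-0.6158, 0.0776) = -0.5383
Iteration 3: beta = 0.5, y = -0.5383 + 0.5*(-0.5383 + 2.4576) = 0.4214
  grad(y) = -9.6286, v = y - alpha*grad = 0.8229
  prox(v) = soft_thresh(0.8229, 0.0776) = 0.7454
f(x_3) = 4*0.7454^2 - 13*0.7454 + 1.86*|0.7454| = -6.0811


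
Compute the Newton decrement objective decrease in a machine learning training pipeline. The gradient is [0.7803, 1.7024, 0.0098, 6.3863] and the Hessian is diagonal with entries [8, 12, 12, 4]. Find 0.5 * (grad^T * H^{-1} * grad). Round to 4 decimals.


Step 1: H is diagonal, so H^(-1) * g = [0.0975, 0.1419, 0.0008, 1.5966].
Step 2: g^T H^(-1) g = sum_i g_i^2 / H_ii
  = (0.7803)^2/8 + (1.7024)^2/12 + (0.0098)^2/12 + (6.3863)^2/4
  = 0.0761 + 0.2415 + 0.0 + 10.1962 = 10.5138
Step 3: Objective decrease = 0.5 * g^T H^(-1) g = 5.2569


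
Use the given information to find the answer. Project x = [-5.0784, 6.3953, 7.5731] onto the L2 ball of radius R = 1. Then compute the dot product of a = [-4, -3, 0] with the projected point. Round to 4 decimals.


Step 1: Compute ||x|| (intermediates to 6 decimals).
||x|| = sqrt((-5.0784)^2 + 6.3953^2 + 7.5731^2) = 11.137408
Step 2: Project.
Since ||x|| > R, scale = R/||x|| = 1/11.137408 = 0.089787, proj(x) = scale * x
proj(x) = [-0.455974, 0.574215, 0.679966]
Step 3: Dot product.
a^T * proj(x) = -4*(-0.455974) - 3*0.574215 + 0*0.679966 = 0.1013


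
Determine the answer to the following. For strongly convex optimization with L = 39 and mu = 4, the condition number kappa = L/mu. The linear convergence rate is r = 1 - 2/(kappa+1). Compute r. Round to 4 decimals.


Step 1: Compute the condition number.
kappa = L/mu = 39/4 = 9.75
Step 2: Compute the convergence rate.
r = 1 - 2/(kappa + 1) = 1 - 2*mu/(L + mu) = (L - mu)/(L + mu) = 35/43 = 0.814


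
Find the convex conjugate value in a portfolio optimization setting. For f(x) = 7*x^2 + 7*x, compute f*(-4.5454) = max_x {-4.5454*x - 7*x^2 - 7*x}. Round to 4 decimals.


f*(y) = sup_x {y*x - a*x^2 - b*x} = sup_x {(y-b)*x - a*x^2}
FOC: (y - b) - 2a*x = 0 => x* = (y - b)/(2a)
x* = (-4.5454 - 7)/(2*7) = -0.8247
f*(-4.5454) = (y-b)^2/(4a) = (-4.5454 - 7)^2/(4*7)
= 133.2963/28 = 4.7606


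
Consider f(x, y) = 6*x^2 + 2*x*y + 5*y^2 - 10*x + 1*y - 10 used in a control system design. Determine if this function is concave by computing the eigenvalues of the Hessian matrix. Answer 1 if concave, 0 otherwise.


The Hessian of f(x,y) = 6*x^2 + 2*x*y + 5*y^2 - 10*x + 1*y - 10 is:
H = [[12, 2], [2, 10]]
Trace = 12 + 10 = 22
Determinant = 12*10 - (2)^2 = 116
Discriminant = (22)^2 - 4*116 = 20.0
Eigenvalues: lambda_1 = 8.7639, lambda_2 = 13.2361
The function is not concave.

0


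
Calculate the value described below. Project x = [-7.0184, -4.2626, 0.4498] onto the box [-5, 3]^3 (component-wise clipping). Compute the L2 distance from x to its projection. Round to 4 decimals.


Project each component onto [-5, 3].
clip(-7.0184) = -5.0, clip(-4.2626) = -4.2626, clip(0.4498) = 0.4498
Projection = [-5.0, -4.2626, 0.4498]
Squared diffs: [4.0739, 0.0, 0.0]
Distance = sqrt(4.0739) = 2.0184


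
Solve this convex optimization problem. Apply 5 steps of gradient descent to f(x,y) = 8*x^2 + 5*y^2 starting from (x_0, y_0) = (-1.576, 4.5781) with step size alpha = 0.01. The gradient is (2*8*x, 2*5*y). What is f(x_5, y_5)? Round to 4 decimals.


Gradient descent on f(x,y) = 8*x^2 + 5*y^2.
Starting point: (-1.576, 4.5781), alpha = 0.01
Step 1: grad_x = 2*8*-1.576 = -25.216, grad_y = 2*5*4.5781 = 45.781
  x_1 = -1.576 - 0.01*-25.216 = -1.3238
  y_1 = 4.5781 - 0.01*45.781 = 4.1203
Step 2: grad_x = 2*8*-1.3238 = -21.1814, grad_y = 2*5*4.1203 = 41.2029
  x_2 = -1.3238 - 0.01*-21.1814 = -1.112
  y_2 = 4.1203 - 0.01*41.2029 = 3.7083
Step 3: grad_x = 2*8*-1.112 = -17.7924, grad_y = 2*5*3.7083 = 37.0826
  x_3 = -1.112 - 0.01*-17.7924 = -0.9341
  y_3 = 3.7083 - 0.01*37.0826 = 3.3374
Step 4: grad_x = 2*8*-0.9341 = -14.9456, grad_y = 2*5*3.3374 = 33.3743
  x_4 = -0.9341 - 0.01*-14.9456 = -0.7846
  y_4 = 3.3374 - 0.01*33.3743 = 3.0037
Step 5: grad_x = 2*8*-0.7846 = -12.5543, grad_y = 2*5*3.0037 = 30.0369
  x_5 = -0.7846 - 0.01*-12.5543 = -0.6591
  y_5 = 3.0037 - 0.01*30.0369 = 2.7033
f(-0.6591, 2.7033) = 8*(-0.6591)^2 + 5*2.7033^2 = 40.0151


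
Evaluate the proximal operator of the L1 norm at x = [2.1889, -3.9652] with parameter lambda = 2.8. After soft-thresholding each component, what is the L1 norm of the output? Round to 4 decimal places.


Soft-thresholding with lambda = 2.8:
prox(2.1889) = sign(2.1889)*max(|2.1889| - 2.8, 0) = 0.0
prox(-3.9652) = sign(-3.9652)*max(|-3.9652| - 2.8, 0) = -1.1652
prox(x) = [0.0, -1.1652]
||prox(x)||_1 = 0.0 + 1.1652 = 1.1652


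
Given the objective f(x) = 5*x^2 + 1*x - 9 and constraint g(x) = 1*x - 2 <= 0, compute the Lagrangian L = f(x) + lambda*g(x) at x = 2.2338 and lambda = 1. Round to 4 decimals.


Step 1: Evaluate f(x).
f(2.2338) = 5*2.2338^2 + 1*2.2338 - 9 = 18.1831
Step 2: Evaluate g(x).
g(2.2338) = 1*2.2338 - 2 = 0.2338
Step 3: Compute Lagrangian.
L = 18.1831 + 1*0.2338 = 18.4169


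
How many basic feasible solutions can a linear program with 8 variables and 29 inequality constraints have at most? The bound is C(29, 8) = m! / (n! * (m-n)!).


Each vertex corresponds to some choice of n active constraints out of m, so the number of vertices is at most C(m, n) = m! / (n!(m-n)!).
m = 29, n = 8
Numerator: 29 * 28 * 27 * 26 * 25 * 24 * 23 * 22
Denominator: 8! = 40320
C(29, 8) = 4292145


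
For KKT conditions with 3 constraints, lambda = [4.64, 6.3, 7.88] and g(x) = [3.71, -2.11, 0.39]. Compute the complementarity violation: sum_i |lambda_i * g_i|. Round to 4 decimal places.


KKT complementary slackness check:
lambda_1 * g_1 = 4.64 * 3.71 = 17.2144
lambda_2 * g_2 = 6.3 * -2.11 = -13.293
lambda_3 * g_3 = 7.88 * 0.39 = 3.0732
Total violation = 17.2144 + 13.293 + 3.0732 = 33.5806


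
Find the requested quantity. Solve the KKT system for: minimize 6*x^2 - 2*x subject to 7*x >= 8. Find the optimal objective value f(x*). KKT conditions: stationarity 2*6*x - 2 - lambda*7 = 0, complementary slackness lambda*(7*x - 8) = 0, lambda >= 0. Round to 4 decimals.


Step 1: Try lambda = 0 (constraint inactive).
x_unc = 2/(2*6) = 0.1667
Check: 7*0.1667 = 1.1669 < 8 -- violated!
Step 2: Constraint must be active: 7*x = 8
x* = 8/7 = 1.1429 (rounded; the exact value 8/7 is used below)
lambda = (2*6*(8/7) - 2)/7 = 1.6735
Step 3: Compute optimal value.
f(x*) = 6*(8/7)^2 - 2*(8/7) = 5.551


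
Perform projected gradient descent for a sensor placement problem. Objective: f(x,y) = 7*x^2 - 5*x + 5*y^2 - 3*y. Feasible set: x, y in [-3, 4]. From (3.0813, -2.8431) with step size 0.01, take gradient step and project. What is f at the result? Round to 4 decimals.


Step 1: Compute gradient at (3.0813, -2.8431).
grad_x = 2*7*3.0813 - 5 = 38.1382
grad_y = 2*5*-2.8431 - 3 = -31.431
Step 2: Gradient step.
x_raw = 3.0813 - 0.01*38.1382 = 2.6999
y_raw = -2.8431 - 0.01*-31.431 = -2.5288
Step 3: Project onto [-3, 4].
x_proj = clip(2.6999) = 2.6999
y_proj = clip(-2.5288) = -2.5288
Step 4: Evaluate f.
f(2.6999, -2.5288) = 77.0876


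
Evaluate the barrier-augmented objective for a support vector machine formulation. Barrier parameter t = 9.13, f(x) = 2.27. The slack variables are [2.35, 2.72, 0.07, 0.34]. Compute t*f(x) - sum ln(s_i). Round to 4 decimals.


Step 1: Compute log-barrier.
ln values: [0.8544, 1.0006, -2.6593, -1.0788]
phi = -(0.8544 + 1.0006 - 2.6593 - 1.0788) = 1.883
Step 2: Compute augmented objective.
t*f(x) = 9.13*2.27 = 20.7251
Total = 20.7251 + 1.883 = 22.6081


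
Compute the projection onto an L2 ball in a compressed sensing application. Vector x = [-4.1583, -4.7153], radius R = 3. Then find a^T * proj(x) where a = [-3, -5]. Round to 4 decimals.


Step 1: Compute ||x|| (intermediates to 6 decimals).
||x|| = sqrt((-4.1583)^2 + (-4.7153)^2) = 6.286932
Step 2: Project.
Since ||x|| > R, scale = R/||x|| = 3/6.286932 = 0.47718, proj(x) = scale * x
proj(x) = [-1.984258, -2.250047]
Step 3: Dot product.
a^T * proj(x) = -3*(-1.984258) - 5*(-2.250047) = 17.203


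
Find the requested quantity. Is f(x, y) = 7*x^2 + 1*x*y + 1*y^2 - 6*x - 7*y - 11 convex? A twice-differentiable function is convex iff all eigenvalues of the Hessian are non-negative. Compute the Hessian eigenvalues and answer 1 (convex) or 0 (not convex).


The Hessian of f(x,y) = 7*x^2 + 1*x*y + 1*y^2 - 6*x - 7*y - 11 is:
H = [[14, 1], [1, 2]]
Trace = 14 + 2 = 16
Determinant = 14*2 - (1)^2 = 27
Discriminant = (16)^2 - 4*27 = 148.0
Eigenvalues: lambda_1 = 1.9172, lambda_2 = 14.0828
The function is convex.

1


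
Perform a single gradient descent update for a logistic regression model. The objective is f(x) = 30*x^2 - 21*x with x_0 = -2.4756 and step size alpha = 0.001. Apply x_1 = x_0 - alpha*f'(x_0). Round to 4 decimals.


We compute the gradient at x_0 and apply the update.
f'(x) = 60*x - 21
f'(-2.4756) = 60*-2.4756 - 21 = -169.536
x_1 = -2.4756 - 0.001*-169.536 = -2.3061


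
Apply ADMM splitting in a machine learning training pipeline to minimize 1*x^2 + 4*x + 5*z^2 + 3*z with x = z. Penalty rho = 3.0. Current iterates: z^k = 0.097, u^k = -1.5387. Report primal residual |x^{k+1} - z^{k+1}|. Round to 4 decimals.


ADMM iteration with rho = 3.0, z^k = 0.097, u^k = -1.5387
Step 1: x-update.
Minimize 1*x^2 + 4*x + (3.0/2)*(x - 0.097 - 1.5387)^2
FOC: (2*1 + 3.0)*x = -4 + 3.0*(0.097 + 1.5387)
x^{k+1} = 0.1814
Step 2: z-update.
Minimize 5*z^2 + 3*z + (3.0/2)*(0.1814 - z - 1.5387)^2
FOC: (2*5 + 3.0)*z = -3 + 3.0*(0.1814 - 1.5387)
z^{k+1} = -0.544
Step 3: u-update.
u^{k+1} = -1.5387 + 0.1814 + 0.544 = -0.8133
Step 4: Primal residual = |0.1814 + 0.544| = 0.7254


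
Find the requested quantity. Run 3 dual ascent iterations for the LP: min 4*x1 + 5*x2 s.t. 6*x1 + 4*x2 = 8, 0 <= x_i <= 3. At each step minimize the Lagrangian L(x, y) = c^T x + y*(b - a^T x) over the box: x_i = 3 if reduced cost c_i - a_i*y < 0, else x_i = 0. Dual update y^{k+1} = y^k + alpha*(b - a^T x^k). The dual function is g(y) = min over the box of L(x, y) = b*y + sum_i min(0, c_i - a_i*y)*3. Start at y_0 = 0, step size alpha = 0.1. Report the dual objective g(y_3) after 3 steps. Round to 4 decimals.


Dual ascent for LP: min 4*x1 + 5*x2, 6*x1 + 4*x2 = 8, 0 <= x_i <= 3
Step 1: y^k = 0.0, reduced costs: (4.0, 5.0)
  x^k = (0.0, 0.0), subgradient = b - a^T x = 8.0
  y^{k+1} = 0.0 + 0.1*8.0 = 0.8
Step 2: y^k = 0.8, reduced costs: (-0.8, 1.8)
  x^k = (3.0, 0.0), subgradient = b - a^T x = -10.0
  y^{k+1} = 0.8 + 0.1*-10.0 = -0.2
Step 3: y^k = -0.2, reduced costs: (5.2, 5.8)
  x^k = (0.0, 0.0), subgradient = b - a^T x = 8.0
  y^{k+1} = -0.2 + 0.1*8.0 = 0.6
Dual objective at y_3 = 0.6: reduced costs (0.4, 2.6), box minimizer x = (0.0, 0.0)
g(y_3) = b*y + (c1 - a1*y)*x1 + (c2 - a2*y)*x2 = 8*0.6 + 0.4*0.0 + 2.6*0.0 = 4.8 + 0.0 + 0.0 = 4.8


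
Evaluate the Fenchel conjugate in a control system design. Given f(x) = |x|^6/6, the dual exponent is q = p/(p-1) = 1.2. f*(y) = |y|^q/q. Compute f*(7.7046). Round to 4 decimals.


The conjugate exponent q satisfies 1/p + 1/q = 1.
p = 6, so q = 6/(6 - 1) = 1.2
|y|^q = 7.7046^1.2 = 11.5904
f*(7.7046) = 11.5904 / 1.2 = 9.6587


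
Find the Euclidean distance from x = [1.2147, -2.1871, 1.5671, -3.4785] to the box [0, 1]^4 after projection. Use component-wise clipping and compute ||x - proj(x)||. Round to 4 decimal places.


Project each component onto [0, 1].
clip(1.2147) = 1.0, clip(-2.1871) = 0.0, clip(1.5671) = 1.0, clip(-3.4785) = 0.0
Projection = [1.0, 0.0, 1.0, 0.0]
Squared diffs: [0.0461, 4.7834, 0.3216, 12.1]
Distance = sqrt(17.2511) = 4.1534


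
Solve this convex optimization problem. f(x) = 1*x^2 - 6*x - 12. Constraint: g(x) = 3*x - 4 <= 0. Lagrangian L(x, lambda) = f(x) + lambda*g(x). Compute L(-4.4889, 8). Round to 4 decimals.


Step 1: Evaluate f(x).
f(-4.4889) = 1*(-4.4889)^2 - 6*(-4.4889) - 12 = 35.0836
Step 2: Evaluate g(x).
g(-4.4889) = 3*-4.4889 - 4 = -17.4667
Step 3: Compute Lagrangian.
L = 35.0836 + 8*-17.4667 = -104.65


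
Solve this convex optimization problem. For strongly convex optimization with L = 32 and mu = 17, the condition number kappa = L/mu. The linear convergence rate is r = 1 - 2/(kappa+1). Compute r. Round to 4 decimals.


Step 1: Compute the condition number.
kappa = L/mu = 32/17 = 1.8824
Step 2: Compute the convergence rate.
r = 1 - 2/(kappa + 1) = 1 - 2*mu/(L + mu) = (L - mu)/(L + mu) = 15/49 = 0.3061


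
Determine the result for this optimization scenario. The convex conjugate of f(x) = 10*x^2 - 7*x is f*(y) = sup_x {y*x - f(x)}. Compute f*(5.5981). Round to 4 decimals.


f*(y) = sup_x {y*x - a*x^2 - b*x} = sup_x {(y-b)*x - a*x^2}
FOC: (y - b) - 2a*x = 0 => x* = (y - b)/(2a)
x* = (5.5981 + 7)/(2*10) = 0.6299
f*(5.5981) = (y-b)^2/(4a) = (5.5981 + 7)^2/(4*10)
= 158.7121/40 = 3.9678


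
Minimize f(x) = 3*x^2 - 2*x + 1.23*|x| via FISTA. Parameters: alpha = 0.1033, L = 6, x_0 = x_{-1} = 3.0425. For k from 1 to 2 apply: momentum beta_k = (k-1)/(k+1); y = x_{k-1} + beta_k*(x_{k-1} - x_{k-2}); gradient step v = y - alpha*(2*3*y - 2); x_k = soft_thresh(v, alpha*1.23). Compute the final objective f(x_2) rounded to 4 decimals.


FISTA on f(x) = 3*x^2 - 2*x + 1.23*|x|
L = 6, alpha = 0.1033
Iteration 1: beta = 0.0, y = 3.0425 + 0.0*(3.0425 - 3.0425) = 3.0425
  grad(y) = 16.255, v = y - alpha*grad = 1.3634
  prox(v) = soft_thresh(1.3634, 0.1271) = 1.2363
Iteration 2: beta = 0.3333, y = 1.2363 + 0.3333*(1.2363 - 3.0425) = 0.6342
  grad(y) = 1.8054, v = y - alpha*grad = 0.4477
  prox(v) = soft_thresh(0.4477, 0.1271) = 0.3207
f(x_2) = 3*0.3207^2 - 2*0.3207 + 1.23*|0.3207| = 0.0616


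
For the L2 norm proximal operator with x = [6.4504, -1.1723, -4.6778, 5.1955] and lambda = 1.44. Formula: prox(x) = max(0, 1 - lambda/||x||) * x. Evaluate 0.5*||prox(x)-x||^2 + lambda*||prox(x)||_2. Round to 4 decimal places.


Step 1: Compute ||x||.
||x|| = 9.5842
Step 2: Compute scaling factor.
scale = max(0, 1 - 1.44/9.5842) = 0.8498
Step 3: prox(x) = [5.4812, -0.9962, -3.975, 4.4149]
||prox(x)|| = 8.1442
Step 4: Proximal objective.
0.5*||prox-x||^2 = 1.0368
lambda*||prox|| = 11.7276
Total = 12.7645


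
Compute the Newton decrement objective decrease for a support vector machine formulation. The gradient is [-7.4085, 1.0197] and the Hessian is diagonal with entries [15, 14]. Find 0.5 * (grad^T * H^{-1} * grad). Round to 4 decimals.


Step 1: H is diagonal, so H^(-1) * g = [-0.4939, 0.0728].
Step 2: g^T H^(-1) g = sum_i g_i^2 / H_ii
  = (-7.4085)^2/15 + (1.0197)^2/14
  = 3.6591 + 0.0743 = 3.7333
Step 3: Objective decrease = 0.5 * g^T H^(-1) g = 1.8667


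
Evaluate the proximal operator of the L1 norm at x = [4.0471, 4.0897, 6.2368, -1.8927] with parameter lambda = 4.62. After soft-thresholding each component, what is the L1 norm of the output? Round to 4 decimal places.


Soft-thresholding with lambda = 4.62:
prox(4.0471) = sign(4.0471)*max(|4.0471| - 4.62, 0) = 0.0
prox(4.0897) = sign(4.0897)*max(|4.0897| - 4.62, 0) = 0.0
prox(6.2368) = sign(6.2368)*max(|6.2368| - 4.62, 0) = 1.6168
prox(-1.8927) = sign(-1.8927)*max(|-1.8927| - 4.62, 0) = 0.0
prox(x) = [0.0, 0.0, 1.6168, 0.0]
||prox(x)||_1 = 0.0 + 0.0 + 1.6168 + 0.0 = 1.6168


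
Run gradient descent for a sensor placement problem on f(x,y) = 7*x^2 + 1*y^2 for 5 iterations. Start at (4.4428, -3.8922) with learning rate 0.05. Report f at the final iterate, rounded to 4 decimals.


Gradient descent on f(x,y) = 7*x^2 + 1*y^2.
Starting point: (4.4428, -3.8922), alpha = 0.05
Step 1: grad_x = 2*7*4.4428 = 62.1992, grad_y = 2*1*-3.8922 = -7.7844
  x_1 = 4.4428 - 0.05*62.1992 = 1.3328
  y_1 = -3.8922 - 0.05*-7.7844 = -3.503
Step 2: grad_x = 2*7*1.3328 = 18.6598, grad_y = 2*1*-3.503 = -7.006
  x_2 = 1.3328 - 0.05*18.6598 = 0.3999
  y_2 = -3.503 - 0.05*-7.006 = -3.1527
Step 3: grad_x = 2*7*0.3999 = 5.5979, grad_y = 2*1*-3.1527 = -6.3054
  x_3 = 0.3999 - 0.05*5.5979 = 0.12
  y_3 = -3.1527 - 0.05*-6.3054 = -2.8374
Step 4: grad_x = 2*7*0.12 = 1.6794, grad_y = 2*1*-2.8374 = -5.6748
  x_4 = 0.12 - 0.05*1.6794 = 0.036
  y_4 = -2.8374 - 0.05*-5.6748 = -2.5537
Step 5: grad_x = 2*7*0.036 = 0.5038, grad_y = 2*1*-2.5537 = -5.1073
  x_5 = 0.036 - 0.05*0.5038 = 0.0108
  y_5 = -2.5537 - 0.05*-5.1073 = -2.2983
f(0.0108, -2.2983) = 7*0.0108^2 + 1*(-2.2983)^2 = 5.283


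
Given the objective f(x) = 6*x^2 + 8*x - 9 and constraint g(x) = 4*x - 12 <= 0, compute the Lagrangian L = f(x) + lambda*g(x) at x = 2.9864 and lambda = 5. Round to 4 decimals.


Step 1: Evaluate f(x).
f(2.9864) = 6*2.9864^2 + 8*2.9864 - 9 = 68.4027
Step 2: Evaluate g(x).
g(2.9864) = 4*2.9864 - 12 = -0.0544
Step 3: Compute Lagrangian.
L = 68.4027 + 5*-0.0544 = 68.1307


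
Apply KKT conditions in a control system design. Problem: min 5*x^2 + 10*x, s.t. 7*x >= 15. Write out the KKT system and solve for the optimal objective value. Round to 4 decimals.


Step 1: Try lambda = 0 (constraint inactive).
x_unc = -10/(2*5) = -1.0
Check: 7*-1.0 = -7.0 < 15 -- violated!
Step 2: Constraint must be active: 7*x = 15
x* = 15/7 = 2.1429 (rounded; the exact value 15/7 is used below)
lambda = (2*5*(15/7) + 10)/7 = 4.4898
Step 3: Compute optimal value.
f(x*) = 5*(15/7)^2 + 10*(15/7) = 44.3878


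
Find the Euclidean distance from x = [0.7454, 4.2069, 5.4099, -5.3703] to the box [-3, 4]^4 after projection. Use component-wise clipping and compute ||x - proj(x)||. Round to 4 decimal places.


Project each component onto [-3, 4].
clip(0.7454) = 0.7454, clip(4.2069) = 4.0, clip(5.4099) = 4.0, clip(-5.3703) = -3.0
Projection = [0.7454, 4.0, 4.0, -3.0]
Squared diffs: [0.0, 0.0428, 1.9878, 5.6183]
Distance = sqrt(7.6489) = 2.7657


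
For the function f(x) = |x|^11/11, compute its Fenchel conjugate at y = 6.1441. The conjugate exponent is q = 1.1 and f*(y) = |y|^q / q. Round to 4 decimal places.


The conjugate exponent q satisfies 1/p + 1/q = 1.
p = 11, so q = 11/(11 - 1) = 1.1
|y|^q = 6.1441^1.1 = 7.3672
f*(6.1441) = 7.3672 / 1.1 = 6.6975


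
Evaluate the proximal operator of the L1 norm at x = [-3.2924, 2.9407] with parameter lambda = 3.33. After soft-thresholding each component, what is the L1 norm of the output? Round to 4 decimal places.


Soft-thresholding with lambda = 3.33:
prox(-3.2924) = sign(-3.2924)*max(|-3.2924| - 3.33, 0) = 0.0
prox(2.9407) = sign(2.9407)*max(|2.9407| - 3.33, 0) = 0.0
prox(x) = [0.0, 0.0]
||prox(x)||_1 = 0.0 + 0.0 = 0.0


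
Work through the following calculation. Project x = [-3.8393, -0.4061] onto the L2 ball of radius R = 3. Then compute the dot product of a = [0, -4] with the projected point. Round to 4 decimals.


Step 1: Compute ||x|| (intermediates to 6 decimals).
||x|| = sqrt((-3.8393)^2 + (-0.4061)^2) = 3.860718
Step 2: Project.
Since ||x|| > R, scale = R/||x|| = 3/3.860718 = 0.777058, proj(x) = scale * x
proj(x) = [-2.983359, -0.315563]
Step 3: Dot product.
a^T * proj(x) = 0*(-2.983359) - 4*(-0.315563) = 1.2623


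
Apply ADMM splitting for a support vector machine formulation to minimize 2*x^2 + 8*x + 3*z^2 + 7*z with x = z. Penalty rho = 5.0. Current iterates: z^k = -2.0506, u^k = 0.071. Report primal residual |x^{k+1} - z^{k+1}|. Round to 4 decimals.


ADMM iteration with rho = 5.0, z^k = -2.0506, u^k = 0.071
Step 1: x-update.
Minimize 2*x^2 + 8*x + (5.0/2)*(x + 2.0506 + 0.071)^2
FOC: (2*2 + 5.0)*x = -8 + 5.0*(-2.0506 - 0.071)
x^{k+1} = -2.0676
Step 2: z-update.
Minimize 3*z^2 + 7*z + (5.0/2)*(-2.0676 - z + 0.071)^2
FOC: (2*3 + 5.0)*z = -7 + 5.0*(-2.0676 + 0.071)
z^{k+1} = -1.5439
Step 3: u-update.
u^{k+1} = 0.071 - 2.0676 + 1.5439 = -0.4527
Step 4: Primal residual = |-2.0676 + 1.5439| = 0.5237


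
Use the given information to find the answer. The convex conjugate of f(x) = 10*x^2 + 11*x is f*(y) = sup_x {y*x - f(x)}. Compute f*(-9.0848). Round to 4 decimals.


f*(y) = sup_x {y*x - a*x^2 - b*x} = sup_x {(y-b)*x - a*x^2}
FOC: (y - b) - 2a*x = 0 => x* = (y - b)/(2a)
x* = (-9.0848 - 11)/(2*10) = -1.0042
f*(-9.0848) = (y-b)^2/(4a) = (-9.0848 - 11)^2/(4*10)
= 403.3992/40 = 10.085


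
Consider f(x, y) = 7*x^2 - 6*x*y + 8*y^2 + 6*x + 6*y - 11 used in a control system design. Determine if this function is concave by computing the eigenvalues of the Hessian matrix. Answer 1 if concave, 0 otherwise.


The Hessian of f(x,y) = 7*x^2 - 6*x*y + 8*y^2 + 6*x + 6*y - 11 is:
H = [[14, -6], [-6, 16]]
Trace = 14 + 16 = 30
Determinant = 14*16 - (-6)^2 = 188
Discriminant = (30)^2 - 4*188 = 148.0
Eigenvalues: lambda_1 = 8.9172, lambda_2 = 21.0828
The function is not concave.

0


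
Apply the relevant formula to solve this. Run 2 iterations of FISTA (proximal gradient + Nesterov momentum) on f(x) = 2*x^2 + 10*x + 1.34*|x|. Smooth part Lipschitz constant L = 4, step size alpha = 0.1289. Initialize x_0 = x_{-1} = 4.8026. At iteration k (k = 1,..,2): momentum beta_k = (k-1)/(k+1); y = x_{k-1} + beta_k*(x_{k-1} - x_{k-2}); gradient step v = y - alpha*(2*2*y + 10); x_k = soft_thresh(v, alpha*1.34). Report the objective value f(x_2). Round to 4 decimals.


FISTA on f(x) = 2*x^2 + 10*x + 1.34*|x|
L = 4, alpha = 0.1289
Iteration 1: beta = 0.0, y = 4.8026 + 0.0*(4.8026 - 4.8026) = 4.8026
  grad(y) = 29.2104, v = y - alpha*grad = 1.0374
  prox(v) = soft_thresh(1.0374, 0.1727) = 0.8647
Iteration 2: beta = 0.3333, y = 0.8647 + 0.3333*(0.8647 - 4.8026) = -0.448
  grad(y) = 8.208, v = y - alpha*grad = -1.506
  prox(v) = soft_thresh(-1.506, 0.1727) = -1.3333
f(x_2) = 2*(-1.3333)^2 + 10*(-1.3333) + 1.34*|-1.3333| = -7.9909


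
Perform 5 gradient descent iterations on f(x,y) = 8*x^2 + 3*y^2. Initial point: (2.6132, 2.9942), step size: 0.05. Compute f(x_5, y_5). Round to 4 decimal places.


Gradient descent on f(x,y) = 8*x^2 + 3*y^2.
Starting point: (2.6132, 2.9942), alpha = 0.05
Step 1: grad_x = 2*8*2.6132 = 41.8112, grad_y = 2*3*2.9942 = 17.9652
  x_1 = 2.6132 - 0.05*41.8112 = 0.5226
  y_1 = 2.9942 - 0.05*17.9652 = 2.0959
Step 2: grad_x = 2*8*0.5226 = 8.3622, grad_y = 2*3*2.0959 = 12.5756
  x_2 = 0.5226 - 0.05*8.3622 = 0.1045
  y_2 = 2.0959 - 0.05*12.5756 = 1.4672
Step 3: grad_x = 2*8*0.1045 = 1.6724, grad_y = 2*3*1.4672 = 8.8029
  x_3 = 0.1045 - 0.05*1.6724 = 0.0209
  y_3 = 1.4672 - 0.05*8.8029 = 1.027
Step 4: grad_x = 2*8*0.0209 = 0.3345, grad_y = 2*3*1.027 = 6.1621
  x_4 = 0.0209 - 0.05*0.3345 = 0.0042
  y_4 = 1.027 - 0.05*6.1621 = 0.7189
Step 5: grad_x = 2*8*0.0042 = 0.0669, grad_y = 2*3*0.7189 = 4.3134
  x_5 = 0.0042 - 0.05*0.0669 = 0.0008
  y_5 = 0.7189 - 0.05*4.3134 = 0.5032
f(0.0008, 0.5032) = 8*0.0008^2 + 3*0.5032^2 = 0.7597


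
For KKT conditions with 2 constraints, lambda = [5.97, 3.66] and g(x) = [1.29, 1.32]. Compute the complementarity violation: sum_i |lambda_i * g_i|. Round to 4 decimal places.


KKT complementary slackness check:
lambda_1 * g_1 = 5.97 * 1.29 = 7.7013
lambda_2 * g_2 = 3.66 * 1.32 = 4.8312
Total violation = 7.7013 + 4.8312 = 12.5325


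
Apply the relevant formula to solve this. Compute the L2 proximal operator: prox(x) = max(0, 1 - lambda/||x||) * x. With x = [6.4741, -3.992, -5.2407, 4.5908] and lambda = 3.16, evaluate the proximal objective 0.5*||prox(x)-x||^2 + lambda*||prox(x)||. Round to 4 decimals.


Step 1: Compute ||x||.
||x|| = 10.3146
Step 2: Compute scaling factor.
scale = max(0, 1 - 3.16/10.3146) = 0.6936
Step 3: prox(x) = [4.4907, -2.769, -3.6351, 3.1844]
||prox(x)|| = 7.1546
Step 4: Proximal objective.
0.5*||prox-x||^2 = 4.9928
lambda*||prox|| = 22.6085
Total = 27.6013


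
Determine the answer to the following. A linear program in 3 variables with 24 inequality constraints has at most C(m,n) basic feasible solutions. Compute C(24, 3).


Each vertex corresponds to some choice of n active constraints out of m, so the number of vertices is at most C(m, n) = m! / (n!(m-n)!).
m = 24, n = 3
Numerator: 24 * 23 * 22
Denominator: 3! = 6
C(24, 3) = 2024


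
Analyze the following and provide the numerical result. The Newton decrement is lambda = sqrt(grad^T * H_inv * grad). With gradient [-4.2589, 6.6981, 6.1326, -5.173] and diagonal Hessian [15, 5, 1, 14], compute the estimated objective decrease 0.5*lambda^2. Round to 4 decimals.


Step 1: H is diagonal, so H^(-1) * g = [-0.2839, 1.3396, 6.1326, -0.3695].
Step 2: g^T H^(-1) g = sum_i g_i^2 / H_ii
  = (-4.2589)^2/15 + (6.6981)^2/5 + (6.1326)^2/1 + (-5.173)^2/14
  = 1.2092 + 8.9729 + 37.6088 + 1.9114 = 49.7023
Step 3: Objective decrease = 0.5 * g^T H^(-1) g = 24.8512


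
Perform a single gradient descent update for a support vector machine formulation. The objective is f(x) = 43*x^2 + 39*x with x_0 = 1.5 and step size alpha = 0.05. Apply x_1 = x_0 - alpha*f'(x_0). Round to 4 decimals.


We compute the gradient at x_0 and apply the update.
f'(x) = 86*x + 39
f'(1.5) = 86*1.5 + 39 = 168.0
x_1 = 1.5 - 0.05*168.0 = -6.9


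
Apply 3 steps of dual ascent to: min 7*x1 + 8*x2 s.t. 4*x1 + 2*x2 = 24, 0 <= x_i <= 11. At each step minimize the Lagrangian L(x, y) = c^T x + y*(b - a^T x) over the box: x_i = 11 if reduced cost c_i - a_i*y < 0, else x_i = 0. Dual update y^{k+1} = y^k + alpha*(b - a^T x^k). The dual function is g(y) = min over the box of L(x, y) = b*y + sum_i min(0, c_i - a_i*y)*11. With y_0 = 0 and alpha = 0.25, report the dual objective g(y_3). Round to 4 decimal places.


Dual ascent for LP: min 7*x1 + 8*x2, 4*x1 + 2*x2 = 24, 0 <= x_i <= 11
Step 1: y^k = 0.0, reduced costs: (7.0, 8.0)
  x^k = (0.0, 0.0), subgradient = b - a^T x = 24.0
  y^{k+1} = 0.0 + 0.25*24.0 = 6.0
Step 2: y^k = 6.0, reduced costs: (-17.0, -4.0)
  x^k = (11.0, 11.0), subgradient = b - a^T x = -42.0
  y^{k+1} = 6.0 + 0.25*-42.0 = -4.5
Step 3: y^k = -4.5, reduced costs: (25.0, 17.0)
  x^k = (0.0, 0.0), subgradient = b - a^T x = 24.0
  y^{k+1} = -4.5 + 0.25*24.0 = 1.5
Dual objective at y_3 = 1.5: reduced costs (1.0, 5.0), box minimizer x = (0.0, 0.0)
g(y_3) = b*y + (c1 - a1*y)*x1 + (c2 - a2*y)*x2 = 24*1.5 + 1.0*0.0 + 5.0*0.0 = 36.0 + 0.0 + 0.0 = 36.0


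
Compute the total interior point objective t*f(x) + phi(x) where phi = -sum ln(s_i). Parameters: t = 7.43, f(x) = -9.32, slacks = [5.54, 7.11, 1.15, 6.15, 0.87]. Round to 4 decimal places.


Step 1: Compute log-barrier.
ln values: [1.712, 1.9615, 0.1398, 1.8165, -0.1393]
phi = -(1.712 + 1.9615 + 0.1398 + 1.8165 - 0.1393) = -5.4904
Step 2: Compute augmented objective.
t*f(x) = 7.43*-9.32 = -69.2476
Total = -69.2476 - 5.4904 = -74.738
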